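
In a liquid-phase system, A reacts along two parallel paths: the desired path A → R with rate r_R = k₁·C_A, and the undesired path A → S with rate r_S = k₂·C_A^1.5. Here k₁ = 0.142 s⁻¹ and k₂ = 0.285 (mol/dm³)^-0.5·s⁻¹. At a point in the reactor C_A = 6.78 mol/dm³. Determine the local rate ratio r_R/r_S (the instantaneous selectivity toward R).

S_{R/S} = r_R/r_S = (k₁·C_A)/(k₂·C_A^1.5) = (k₁/k₂)·C_A^-0.5.
= (0.142×6.780) / (0.285×6.780^1.5) = 0.9628/5.031 = 0.191.
The undesired path is higher order in A, so low C_A (CSTR or dilute feed) favours R.

0.191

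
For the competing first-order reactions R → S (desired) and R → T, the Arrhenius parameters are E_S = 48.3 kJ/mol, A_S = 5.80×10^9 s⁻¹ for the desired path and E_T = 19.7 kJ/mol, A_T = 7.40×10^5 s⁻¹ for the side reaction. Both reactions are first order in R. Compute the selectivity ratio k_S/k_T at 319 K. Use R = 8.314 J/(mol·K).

k_S/k_T = (A_S/A_T)·exp[−(E_S−E_T)/(RT)] = (A_S/A_T)·exp[(E_T−E_S)/(RT)].
(E_T−E_S)/(RT) = (19.7−48.3)×10³/(8.314×319) = -28600/2652 = -10.78.
k_S/k_T = (5.80×10^9/7.40×10^5)·exp(-10.78) = 7838 × 2.074×10^-5 = 0.163.

0.163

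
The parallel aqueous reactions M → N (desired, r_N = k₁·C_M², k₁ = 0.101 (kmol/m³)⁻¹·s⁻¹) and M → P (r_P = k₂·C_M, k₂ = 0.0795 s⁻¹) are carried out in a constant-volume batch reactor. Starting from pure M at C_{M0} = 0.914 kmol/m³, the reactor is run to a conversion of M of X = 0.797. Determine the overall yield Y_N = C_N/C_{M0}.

0.316

C_M = C_{M0}(1−X) = 0.1855 kmol/m³.
Along a PFR/batch, dC_P/dC_M = −r_P/(r_N+r_P) = −k₂/(k₂+k₁·C_M).
Integrating from C_{M0} to C_M: C_P = (0.0795/0.101)·ln[(0.0795+0.101·0.914)/(0.0795+0.101·0.186)] = 0.7871·ln(0.1718/0.09824) = 0.4400 kmol/m³.
Then C_N = (C_{M0}−C_M) − C_P = 0.7285 − 0.4400 = 0.2885 kmol/m³.
Y_N = C_N/C_{M0} = 0.2885/0.914 = 0.316.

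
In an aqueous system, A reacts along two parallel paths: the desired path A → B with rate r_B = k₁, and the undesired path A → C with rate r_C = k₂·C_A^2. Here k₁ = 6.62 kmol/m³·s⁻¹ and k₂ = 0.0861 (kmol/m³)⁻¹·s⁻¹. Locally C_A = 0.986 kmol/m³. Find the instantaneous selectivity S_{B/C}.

S_{B/C} = r_B/r_C = (k₁)/(k₂·C_A^2) = (k₁/k₂)·C_A^-2.
= (6.62) / (0.0861×0.9860^2) = 6.620/0.08371 = 79.1.
The undesired path is higher order in A, so low C_A (CSTR or dilute feed) favours B.

79.1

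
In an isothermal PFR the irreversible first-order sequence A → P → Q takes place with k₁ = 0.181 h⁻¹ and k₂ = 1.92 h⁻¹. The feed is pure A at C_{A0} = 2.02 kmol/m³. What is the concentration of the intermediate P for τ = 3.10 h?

Solving the coupled first-order balances gives C_P(τ) = [k₁/(k₂−k₁)]·C_{A0}·(e^(−k₁τ) − e^(−k₂τ)).
e^(−k₁τ) = e^(−0.181×3.10) = e^(−0.5611) = 0.5706; e^(−k₂τ) = e^(−5.952) = 0.002601.
C_P = 0.181×2.02/(1.92−0.181) × (0.5706−0.002601) = 0.2102×0.5680 = 0.1194 kmol/m³.

0.119 kmol/m³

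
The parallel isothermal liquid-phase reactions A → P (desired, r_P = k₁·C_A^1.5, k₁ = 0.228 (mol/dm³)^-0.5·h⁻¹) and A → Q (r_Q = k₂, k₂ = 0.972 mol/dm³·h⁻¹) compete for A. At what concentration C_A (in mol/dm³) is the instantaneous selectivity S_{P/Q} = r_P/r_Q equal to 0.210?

S_{P/Q} = (k₁/k₂)·C_A^1.5 ⇒ C_A = (S·k₂/k₁)^(1/1.5).
= (0.210×0.972/0.228)^(0.6667) = (0.8953)^(0.6667) = 0.929 mol/dm³.

0.929 mol/dm³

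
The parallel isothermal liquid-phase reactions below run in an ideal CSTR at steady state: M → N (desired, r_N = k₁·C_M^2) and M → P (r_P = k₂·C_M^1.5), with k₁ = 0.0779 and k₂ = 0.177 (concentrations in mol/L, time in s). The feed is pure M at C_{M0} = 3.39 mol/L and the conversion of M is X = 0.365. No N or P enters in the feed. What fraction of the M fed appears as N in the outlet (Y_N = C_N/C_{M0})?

0.143

Exit C_M = C_{M0}(1−X) = 3.39×0.635 = 2.153 mol/L.
A CSTR operates uniformly at the exit composition, giving r_N = 0.3610 and r_P = 0.5590 (each k·C_M^n at C_M = 2.153).
Fraction of consumed M going to N: r_N/(r_N+r_P) = 0.3924.
C_N = 0.3924·C_{M0}·X = 0.3924×3.39×0.365 = 0.485 mol/L; Y_N = C_N/C_{M0} = 0.143.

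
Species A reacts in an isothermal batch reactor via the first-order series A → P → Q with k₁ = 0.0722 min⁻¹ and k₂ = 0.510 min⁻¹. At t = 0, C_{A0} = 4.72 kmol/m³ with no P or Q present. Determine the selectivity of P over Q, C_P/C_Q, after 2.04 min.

1.59

The intermediate concentration in a first-order A→B→C sequence is C_P = k₁C_{A0}(e^(−k₁t) − e^(−k₂t))/(k₂−k₁).
e^(−k₁t) = e^(−0.0722×2.04) = e^(−0.1473) = 0.8630; e^(−k₂t) = e^(−1.040) = 0.3533.
C_P = 0.0722×4.72/(0.510−0.0722) × (0.8630−0.3533) = 0.7784×0.5097 = 0.3968 kmol/m³.
C_A = C_{A0}e^(−k₁t) = 4.074 kmol/m³, so C_Q = C_{A0}−C_A−C_P = 0.2496 kmol/m³; C_P/C_Q = 1.59.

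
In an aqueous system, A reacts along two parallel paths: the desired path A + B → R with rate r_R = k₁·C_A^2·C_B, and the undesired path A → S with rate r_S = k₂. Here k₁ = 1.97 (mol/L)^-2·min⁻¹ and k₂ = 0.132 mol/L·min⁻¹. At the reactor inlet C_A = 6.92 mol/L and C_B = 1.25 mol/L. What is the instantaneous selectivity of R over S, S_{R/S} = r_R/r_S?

S_{R/S} = r_R/r_S = (k₁·C_A^2·C_B)/(k₂) = (k₁/k₂)·C_A^2·C_B.
= (1.97×6.920^2×1.250) / (0.132) = 117.9/0.1320 = 893.
Since the desired path is higher order in A, keeping C_A high (PFR or concentrated feed) favours R.

893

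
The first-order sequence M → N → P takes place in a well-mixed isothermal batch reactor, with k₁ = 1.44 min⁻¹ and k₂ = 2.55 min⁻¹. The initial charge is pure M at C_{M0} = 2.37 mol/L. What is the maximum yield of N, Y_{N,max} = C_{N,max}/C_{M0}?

0.269

At the optimum, C_{N,max}/C_{M0} = (k₁/k₂)^[k₂/(k₂−k₁)].
= (1.44/2.55)^(2.55/(2.55−1.44)) = (0.5647)^(2.297) = 0.2691.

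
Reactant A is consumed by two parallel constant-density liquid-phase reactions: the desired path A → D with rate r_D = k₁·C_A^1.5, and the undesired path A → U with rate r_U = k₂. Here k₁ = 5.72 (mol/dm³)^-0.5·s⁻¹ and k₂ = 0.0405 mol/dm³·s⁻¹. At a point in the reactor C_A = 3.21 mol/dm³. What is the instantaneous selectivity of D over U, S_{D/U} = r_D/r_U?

S_{D/U} = r_D/r_U = (k₁·C_A^1.5)/(k₂) = (k₁/k₂)·C_A^1.5.
= (5.72×3.210^1.5) / (0.0405) = 32.90/0.04050 = 812.

812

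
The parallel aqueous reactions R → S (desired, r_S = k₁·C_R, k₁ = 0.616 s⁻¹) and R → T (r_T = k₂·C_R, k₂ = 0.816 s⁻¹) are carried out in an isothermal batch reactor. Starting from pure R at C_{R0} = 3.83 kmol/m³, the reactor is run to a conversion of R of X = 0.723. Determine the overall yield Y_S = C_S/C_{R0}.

0.311

C_R = C_{R0}(1−X) = 1.061 kmol/m³.
Both paths are first order in R, so the instantaneous fraction to S is constant: dC_S/d(−C_R) = k₁/(k₁+k₂) = 0.4302.
C_S = 0.4302·(C_{R0}−C_R) = 0.4302×2.769 = 1.19 kmol/m³.
Y_S = C_S/C_{R0} = 1.191/3.83 = 0.311.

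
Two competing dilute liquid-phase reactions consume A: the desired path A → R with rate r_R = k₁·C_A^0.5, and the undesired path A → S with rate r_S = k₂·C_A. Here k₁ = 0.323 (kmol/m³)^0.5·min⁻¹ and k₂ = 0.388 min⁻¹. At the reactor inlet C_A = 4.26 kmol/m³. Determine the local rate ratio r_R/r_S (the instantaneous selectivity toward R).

S_{R/S} = r_R/r_S = (k₁·C_A^0.5)/(k₂·C_A) = (k₁/k₂)·C_A^-0.5.
= (0.323×4.260^0.5) / (0.388×4.260) = 0.6667/1.653 = 0.403.

0.403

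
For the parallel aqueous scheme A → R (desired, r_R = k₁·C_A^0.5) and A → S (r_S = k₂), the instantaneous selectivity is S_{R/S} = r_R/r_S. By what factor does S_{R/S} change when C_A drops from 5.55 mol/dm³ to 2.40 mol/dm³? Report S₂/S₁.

0.658

S_{R/S} = (k₁/k₂)·C_A^0.5, so S₂/S₁ = (C_{A,2}/C_{A,1})^0.5.
= (2.40/5.55)^0.5 = (0.4324)^0.5 = 0.658.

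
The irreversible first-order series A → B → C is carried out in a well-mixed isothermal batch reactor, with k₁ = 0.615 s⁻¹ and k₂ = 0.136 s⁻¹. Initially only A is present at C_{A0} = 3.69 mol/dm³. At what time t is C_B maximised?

3.15 s

The intermediate peaks when r₁ = r₂, i.e. k₁e^(−k₁t) = k₂e^(−k₂t), giving t_opt = ln(k₂/k₁)/(k₂−k₁).
= ln(0.136/0.615)/(0.136−0.615) = ln(0.2211)/-0.4790 = -1.509/-0.4790 = 3.15 s.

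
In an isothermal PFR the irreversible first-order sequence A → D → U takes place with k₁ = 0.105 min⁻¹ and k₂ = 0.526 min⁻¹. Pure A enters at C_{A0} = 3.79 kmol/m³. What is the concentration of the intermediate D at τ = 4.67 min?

0.498 kmol/m³

Solving the coupled first-order balances gives C_D(τ) = [k₁/(k₂−k₁)]·C_{A0}·(e^(−k₁τ) − e^(−k₂τ)).
e^(−k₁τ) = e^(−0.105×4.67) = e^(−0.4903) = 0.6124; e^(−k₂τ) = e^(−2.456) = 0.08574.
C_D = 0.105×3.79/(0.526−0.105) × (0.6124−0.08574) = 0.9452×0.5267 = 0.4978 kmol/m³.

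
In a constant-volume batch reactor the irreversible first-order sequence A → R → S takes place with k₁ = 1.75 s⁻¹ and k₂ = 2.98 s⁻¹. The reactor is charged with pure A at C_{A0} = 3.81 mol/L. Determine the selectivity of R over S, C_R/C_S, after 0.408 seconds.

Solving the coupled first-order balances gives C_R(t) = [k₁/(k₂−k₁)]·C_{A0}·(e^(−k₁t) − e^(−k₂t)).
e^(−k₁t) = e^(−1.75×0.408) = e^(−0.7140) = 0.4897; e^(−k₂t) = e^(−1.216) = 0.2965.
C_R = 1.75×3.81/(2.98−1.75) × (0.4897−0.2965) = 5.421×0.1932 = 1.047 mol/L.
C_A = C_{A0}e^(−k₁t) = 1.866 mol/L, so C_S = C_{A0}−C_A−C_R = 0.8969 mol/L; C_R/C_S = 1.17.

1.17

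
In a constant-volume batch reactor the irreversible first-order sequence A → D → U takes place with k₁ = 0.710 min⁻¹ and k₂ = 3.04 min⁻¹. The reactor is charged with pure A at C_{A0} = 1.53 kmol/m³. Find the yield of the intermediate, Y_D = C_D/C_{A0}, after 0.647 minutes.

0.150

The intermediate concentration in a first-order A→B→C sequence is C_D = k₁C_{A0}(e^(−k₁t) − e^(−k₂t))/(k₂−k₁).
e^(−k₁t) = e^(−0.710×0.647) = e^(−0.4594) = 0.6317; e^(−k₂t) = e^(−1.967) = 0.1399.
C_D = 0.710×1.53/(3.04−0.710) × (0.6317−0.1399) = 0.4662×0.4918 = 0.2293 kmol/m³.
Y_D = C_D/C_{A0} = 0.2293/1.53 = 0.150.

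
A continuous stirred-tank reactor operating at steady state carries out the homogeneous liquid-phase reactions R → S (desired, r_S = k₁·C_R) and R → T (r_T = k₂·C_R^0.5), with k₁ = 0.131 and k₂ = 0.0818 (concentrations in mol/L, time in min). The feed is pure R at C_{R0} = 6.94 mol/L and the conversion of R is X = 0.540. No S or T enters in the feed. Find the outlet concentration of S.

2.78 mol/L

Exit C_R = C_{R0}(1−X) = 6.94×0.460 = 3.192 mol/L.
A CSTR operates uniformly at the exit composition, giving r_S = 0.4182 and r_T = 0.1462 (each k·C_R^n at C_R = 3.192).
Fraction of consumed R going to S: r_S/(r_S+r_T) = 0.7410.
C_S = 0.7410·C_{R0}·X = 0.7410×6.94×0.540 = 2.78 mol/L.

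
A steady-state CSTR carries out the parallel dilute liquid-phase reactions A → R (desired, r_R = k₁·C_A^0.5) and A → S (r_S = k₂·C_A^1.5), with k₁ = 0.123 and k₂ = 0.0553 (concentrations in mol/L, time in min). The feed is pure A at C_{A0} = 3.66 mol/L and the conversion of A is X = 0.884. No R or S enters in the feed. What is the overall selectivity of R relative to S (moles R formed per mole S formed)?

Exit C_A = C_{A0}(1−X) = 3.66×0.116 = 0.4246 mol/L.
Rates in a CSTR are evaluated at the outlet concentration: r_R = 0.123×0.4246^0.5 = 0.08014, r_S = 0.0553×0.4246^1.5 = 0.01530.
Overall selectivity = C_R/C_S = r_Rτ/(r_Sτ) = r_R/r_S = 5.24.

5.24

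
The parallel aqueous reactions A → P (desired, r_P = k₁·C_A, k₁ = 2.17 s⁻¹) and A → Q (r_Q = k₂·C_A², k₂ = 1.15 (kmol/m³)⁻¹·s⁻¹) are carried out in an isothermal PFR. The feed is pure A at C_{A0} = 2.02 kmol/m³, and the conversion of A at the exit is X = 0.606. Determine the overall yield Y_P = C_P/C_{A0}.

C_A = C_{A0}(1−X) = 0.7959 kmol/m³.
Along a PFR/batch, dC_P/dC_A = −r_P/(r_P+r_Q) = −k₁/(k₁+k₂·C_A).
Integrating from C_{A0} to C_A: C_P = (2.17/1.15)·ln[(2.17+1.15·2.02)/(2.17+1.15·0.796)] = 1.887·ln(4.493/3.085) = 0.7093 kmol/m³.
Y_P = C_P/C_{A0} = 0.7093/2.02 = 0.351.

0.351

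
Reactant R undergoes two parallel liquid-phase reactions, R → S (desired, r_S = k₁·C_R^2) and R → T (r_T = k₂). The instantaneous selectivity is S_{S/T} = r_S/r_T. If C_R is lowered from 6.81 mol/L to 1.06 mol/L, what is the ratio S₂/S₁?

0.0242

S_{S/T} = (k₁/k₂)·C_R^2, so S₂/S₁ = (C_{R,2}/C_{R,1})^2.
= (1.06/6.81)^2 = (0.1557)^2 = 0.0242.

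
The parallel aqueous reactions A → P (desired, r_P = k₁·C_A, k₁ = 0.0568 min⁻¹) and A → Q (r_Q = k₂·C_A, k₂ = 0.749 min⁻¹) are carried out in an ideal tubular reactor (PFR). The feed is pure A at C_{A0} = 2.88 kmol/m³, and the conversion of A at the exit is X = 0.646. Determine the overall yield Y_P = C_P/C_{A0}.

C_A = C_{A0}(1−X) = 1.020 kmol/m³.
Both paths are first order in A, so the instantaneous fraction to P is constant: dC_P/d(−C_A) = k₁/(k₁+k₂) = 0.07049.
C_P = 0.07049·(C_{A0}−C_A) = 0.07049×1.860 = 0.131 kmol/m³.
Y_P = C_P/C_{A0} = 0.1311/2.88 = 0.0455.

0.0455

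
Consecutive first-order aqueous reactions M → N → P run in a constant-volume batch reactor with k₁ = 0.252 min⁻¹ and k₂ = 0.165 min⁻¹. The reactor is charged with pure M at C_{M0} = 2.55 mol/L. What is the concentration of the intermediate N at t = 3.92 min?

Solving the coupled first-order balances gives C_N(t) = [k₁/(k₂−k₁)]·C_{M0}·(e^(−k₁t) − e^(−k₂t)).
e^(−k₁t) = e^(−0.252×3.92) = e^(−0.9878) = 0.3724; e^(−k₂t) = e^(−0.6468) = 0.5237.
C_N = 0.252×2.55/(0.165−0.252) × (0.3724−0.5237) = (-7.386)×(-0.1513) = 1.118 mol/L.

1.12 mol/L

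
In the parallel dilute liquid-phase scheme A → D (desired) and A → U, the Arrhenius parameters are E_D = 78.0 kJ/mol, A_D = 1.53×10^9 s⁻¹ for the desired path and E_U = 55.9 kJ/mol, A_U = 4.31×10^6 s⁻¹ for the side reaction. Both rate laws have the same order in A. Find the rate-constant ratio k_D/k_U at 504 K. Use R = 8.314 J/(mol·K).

k_D/k_U = (A_D/A_U)·exp[−(E_D−E_U)/(RT)] = (A_D/A_U)·exp[(E_U−E_D)/(RT)].
(E_U−E_D)/(RT) = (55.9−78.0)×10³/(8.314×504) = -22100/4190 = -5.274.
k_D/k_U = (1.53×10^9/4.31×10^6)·exp(-5.274) = 355.0 × 0.005122 = 1.82.
Since E_D > E_U, raising the temperature improves selectivity toward D.

1.82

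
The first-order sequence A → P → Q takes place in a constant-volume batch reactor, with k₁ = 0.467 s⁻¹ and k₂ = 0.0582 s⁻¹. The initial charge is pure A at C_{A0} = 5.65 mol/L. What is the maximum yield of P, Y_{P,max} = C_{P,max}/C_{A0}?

0.743

For a first-order series the maximum intermediate yield is C_{P,max}/C_{A0} = (k₁/k₂)^[k₂/(k₂−k₁)].
= (0.467/0.0582)^(0.0582/(0.0582−0.467)) = (8.024)^(-0.1424) = 0.7434.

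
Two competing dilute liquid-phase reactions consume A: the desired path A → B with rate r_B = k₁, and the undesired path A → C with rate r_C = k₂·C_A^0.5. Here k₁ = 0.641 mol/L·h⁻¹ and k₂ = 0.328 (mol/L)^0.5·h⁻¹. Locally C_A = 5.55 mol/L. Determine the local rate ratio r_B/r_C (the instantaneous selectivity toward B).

S_{B/C} = r_B/r_C = (k₁)/(k₂·C_A^0.5) = (k₁/k₂)·C_A^-0.5.
= (0.641) / (0.328×5.550^0.5) = 0.6410/0.7727 = 0.830.

0.830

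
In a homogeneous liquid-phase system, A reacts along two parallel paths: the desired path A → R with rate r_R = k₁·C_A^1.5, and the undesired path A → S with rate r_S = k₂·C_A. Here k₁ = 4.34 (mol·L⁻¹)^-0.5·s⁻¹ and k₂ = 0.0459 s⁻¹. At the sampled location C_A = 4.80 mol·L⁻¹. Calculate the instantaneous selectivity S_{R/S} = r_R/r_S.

S_{R/S} = r_R/r_S = (k₁·C_A^1.5)/(k₂·C_A) = (k₁/k₂)·C_A^0.5.
= (4.34×4.800^1.5) / (0.0459×4.800) = 45.64/0.2203 = 207.

207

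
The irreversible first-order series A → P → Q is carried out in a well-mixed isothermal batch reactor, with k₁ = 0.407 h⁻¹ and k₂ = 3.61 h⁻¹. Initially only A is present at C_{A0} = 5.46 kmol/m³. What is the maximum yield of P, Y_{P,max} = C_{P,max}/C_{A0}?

0.0854

For a first-order series the maximum intermediate yield is C_{P,max}/C_{A0} = (k₁/k₂)^[k₂/(k₂−k₁)].
= (0.407/3.61)^(3.61/(3.61−0.407)) = (0.1127)^(1.127) = 0.08544.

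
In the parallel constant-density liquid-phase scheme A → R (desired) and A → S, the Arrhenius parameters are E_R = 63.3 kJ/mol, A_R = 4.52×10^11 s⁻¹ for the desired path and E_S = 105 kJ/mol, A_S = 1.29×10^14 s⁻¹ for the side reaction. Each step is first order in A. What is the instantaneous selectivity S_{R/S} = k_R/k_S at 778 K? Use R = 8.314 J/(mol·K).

2.21

k_R/k_S = (A_R/A_S)·exp[−(E_R−E_S)/(RT)] = (A_R/A_S)·exp[(E_S−E_R)/(RT)].
(E_S−E_R)/(RT) = (105−63.3)×10³/(8.314×778) = 41700/6468 = 6.447.
k_R/k_S = (4.52×10^11/1.29×10^14)·exp(6.447) = 0.003504 × 630.7 = 2.21.
Since E_R < E_S, lowering the temperature improves selectivity toward R.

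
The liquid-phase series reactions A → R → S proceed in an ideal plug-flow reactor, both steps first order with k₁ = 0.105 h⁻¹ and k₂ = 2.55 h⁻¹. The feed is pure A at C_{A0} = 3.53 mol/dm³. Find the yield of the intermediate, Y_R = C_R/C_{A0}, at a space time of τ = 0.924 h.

For first-order series with pure A initially, C_R(τ) = k₁C_{A0}/(k₂−k₁)·(e^(−k₁τ) − e^(−k₂τ)).
e^(−k₁τ) = e^(−0.105×0.924) = e^(−0.09702) = 0.9075; e^(−k₂τ) = e^(−2.356) = 0.09478.
C_R = 0.105×3.53/(2.55−0.105) × (0.9075−0.09478) = 0.1516×0.8128 = 0.1232 mol/dm³.
Y_R = C_R/C_{A0} = 0.1232/3.53 = 0.0349.

0.0349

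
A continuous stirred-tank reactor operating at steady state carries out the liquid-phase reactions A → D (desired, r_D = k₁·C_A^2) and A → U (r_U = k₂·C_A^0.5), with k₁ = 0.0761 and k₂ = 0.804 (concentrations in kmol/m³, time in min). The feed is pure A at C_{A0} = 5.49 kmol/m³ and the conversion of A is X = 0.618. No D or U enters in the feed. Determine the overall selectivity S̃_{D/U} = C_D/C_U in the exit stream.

0.287

Exit C_A = C_{A0}(1−X) = 5.49×0.382 = 2.097 kmol/m³.
In a CSTR the entire volume is at exit conditions, so r_D = 0.0761×2.097^2 = 0.3347 and r_U = 0.804×2.097^0.5 = 1.164.
Overall selectivity = C_D/C_U = r_Dτ/(r_Uτ) = r_D/r_U = 0.287.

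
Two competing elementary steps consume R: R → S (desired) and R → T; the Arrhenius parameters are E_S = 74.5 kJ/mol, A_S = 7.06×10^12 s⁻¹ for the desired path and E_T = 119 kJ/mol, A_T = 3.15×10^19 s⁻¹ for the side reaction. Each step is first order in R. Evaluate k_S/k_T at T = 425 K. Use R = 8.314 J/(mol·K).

0.0661

Since both paths have the same order in R, the concentration cancels and S_{S/T} = k_S/k_T = (A_S/A_T)·exp[(E_T−E_S)/(RT)].
(E_T−E_S)/(RT) = (119−74.5)×10³/(8.314×425) = 44500/3533 = 12.59.
k_S/k_T = (7.06×10^12/3.15×10^19)·exp(12.59) = 2.241×10^-7 × 2.948×10^5 = 0.0661.
Since E_S < E_T, lowering the temperature improves selectivity toward S.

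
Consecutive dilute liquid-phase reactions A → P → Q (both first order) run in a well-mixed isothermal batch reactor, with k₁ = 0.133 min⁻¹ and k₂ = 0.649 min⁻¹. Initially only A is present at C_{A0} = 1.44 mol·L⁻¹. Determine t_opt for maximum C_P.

For first-order series the maximum of C_P occurs at t_opt = ln(k₂/k₁)/(k₂−k₁).
= ln(0.649/0.133)/(0.649−0.133) = ln(4.880)/0.5160 = 1.585/0.5160 = 3.07 min.

3.07 min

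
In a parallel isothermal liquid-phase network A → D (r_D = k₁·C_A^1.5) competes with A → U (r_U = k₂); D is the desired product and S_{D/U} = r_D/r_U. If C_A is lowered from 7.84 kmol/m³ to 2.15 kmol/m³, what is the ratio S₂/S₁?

S_{D/U} = (k₁/k₂)·C_A^1.5, so S₂/S₁ = (C_{A,2}/C_{A,1})^1.5.
= (2.15/7.84)^1.5 = (0.2742)^1.5 = 0.144.

0.144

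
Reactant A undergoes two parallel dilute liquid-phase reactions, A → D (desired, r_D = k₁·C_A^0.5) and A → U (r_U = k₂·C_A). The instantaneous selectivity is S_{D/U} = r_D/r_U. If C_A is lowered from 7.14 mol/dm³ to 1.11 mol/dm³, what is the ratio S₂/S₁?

S_{D/U} = (k₁/k₂)·C_A^-0.5, so S₂/S₁ = (C_{A,2}/C_{A,1})^-0.5.
= (1.11/7.14)^(-0.5) = (0.1555)^(-0.5) = 2.54.
Selectivity toward D rises as C_A falls — low-concentration operation is favoured.

2.54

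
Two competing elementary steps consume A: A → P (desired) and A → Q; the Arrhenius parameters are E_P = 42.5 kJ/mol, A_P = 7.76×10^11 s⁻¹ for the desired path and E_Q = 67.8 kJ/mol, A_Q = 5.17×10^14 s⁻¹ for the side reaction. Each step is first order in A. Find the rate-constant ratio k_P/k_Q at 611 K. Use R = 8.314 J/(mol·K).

0.218

With equal orders, S_{P/Q} = k_P/k_Q = (A_P/A_Q)·exp[(E_Q−E_P)/(RT)].
(E_Q−E_P)/(RT) = (67.8−42.5)×10³/(8.314×611) = 25300/5080 = 4.980.
k_P/k_Q = (7.76×10^11/5.17×10^14)·exp(4.980) = 0.001501 × 145.5 = 0.218.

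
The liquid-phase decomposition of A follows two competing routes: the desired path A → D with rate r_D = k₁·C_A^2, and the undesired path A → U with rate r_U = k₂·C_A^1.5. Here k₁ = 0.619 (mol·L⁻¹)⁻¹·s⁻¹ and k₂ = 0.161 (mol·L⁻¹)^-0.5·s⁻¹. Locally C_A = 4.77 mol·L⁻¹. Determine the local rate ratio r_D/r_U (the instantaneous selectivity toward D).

S_{D/U} = r_D/r_U = (k₁·C_A^2)/(k₂·C_A^1.5) = (k₁/k₂)·C_A^0.5.
= (0.619×4.770^2) / (0.161×4.770^1.5) = 14.08/1.677 = 8.40.
Since the desired path is higher order in A, keeping C_A high (PFR or concentrated feed) favours D.

8.40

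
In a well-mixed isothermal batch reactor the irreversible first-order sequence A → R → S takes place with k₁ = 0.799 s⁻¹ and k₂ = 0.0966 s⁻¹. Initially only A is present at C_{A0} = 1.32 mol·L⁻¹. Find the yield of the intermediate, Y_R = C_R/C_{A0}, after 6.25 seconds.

0.614

Solving the coupled first-order balances gives C_R(t) = [k₁/(k₂−k₁)]·C_{A0}·(e^(−k₁t) − e^(−k₂t)).
e^(−k₁t) = e^(−0.799×6.25) = e^(−4.994) = 0.006780; e^(−k₂t) = e^(−0.6038) = 0.5468.
C_R = 0.799×1.32/(0.0966−0.799) × (0.006780−0.5468) = (-1.502)×(-0.5400) = 0.8108 mol·L⁻¹.
Y_R = C_R/C_{A0} = 0.8108/1.32 = 0.614.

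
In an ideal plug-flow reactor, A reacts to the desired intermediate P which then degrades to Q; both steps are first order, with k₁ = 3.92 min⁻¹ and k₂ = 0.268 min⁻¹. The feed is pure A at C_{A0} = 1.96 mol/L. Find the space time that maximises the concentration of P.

0.735 min

Setting dC_P/dτ = 0 gives τ_opt = ln(k₂/k₁)/(k₂−k₁).
= ln(0.268/3.92)/(0.268−3.92) = ln(0.06837)/-3.652 = -2.683/-3.652 = 0.735 min.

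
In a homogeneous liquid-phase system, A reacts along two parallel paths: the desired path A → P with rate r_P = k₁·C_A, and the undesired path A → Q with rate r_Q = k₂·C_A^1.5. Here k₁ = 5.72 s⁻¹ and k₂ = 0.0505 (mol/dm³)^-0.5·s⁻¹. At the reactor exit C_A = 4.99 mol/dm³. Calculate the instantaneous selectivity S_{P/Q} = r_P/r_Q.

50.7

S_{P/Q} = r_P/r_Q = (k₁·C_A)/(k₂·C_A^1.5) = (k₁/k₂)·C_A^-0.5.
= (5.72×4.990) / (0.0505×4.990^1.5) = 28.54/0.5629 = 50.7.
The undesired path is higher order in A, so low C_A (CSTR or dilute feed) favours P.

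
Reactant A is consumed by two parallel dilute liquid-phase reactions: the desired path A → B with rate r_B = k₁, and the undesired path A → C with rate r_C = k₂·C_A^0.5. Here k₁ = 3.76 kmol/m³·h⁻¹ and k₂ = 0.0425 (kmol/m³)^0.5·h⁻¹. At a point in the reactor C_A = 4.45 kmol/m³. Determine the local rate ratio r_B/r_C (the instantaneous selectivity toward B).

S_{B/C} = r_B/r_C = (k₁)/(k₂·C_A^0.5) = (k₁/k₂)·C_A^-0.5.
= (3.76) / (0.0425×4.450^0.5) = 3.760/0.08965 = 41.9.
The undesired path is higher order in A, so low C_A (CSTR or dilute feed) favours B.

41.9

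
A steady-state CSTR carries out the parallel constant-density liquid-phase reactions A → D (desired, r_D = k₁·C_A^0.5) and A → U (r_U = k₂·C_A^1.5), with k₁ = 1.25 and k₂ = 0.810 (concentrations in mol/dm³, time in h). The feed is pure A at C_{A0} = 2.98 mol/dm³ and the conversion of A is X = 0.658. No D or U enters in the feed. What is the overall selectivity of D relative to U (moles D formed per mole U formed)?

Exit C_A = C_{A0}(1−X) = 2.98×0.342 = 1.019 mol/dm³.
A CSTR operates uniformly at the exit composition, giving r_D = 1.262 and r_U = 0.8334 (each k·C_A^n at C_A = 1.019).
Overall selectivity = C_D/C_U = r_Dτ/(r_Uτ) = r_D/r_U = 1.51.

1.51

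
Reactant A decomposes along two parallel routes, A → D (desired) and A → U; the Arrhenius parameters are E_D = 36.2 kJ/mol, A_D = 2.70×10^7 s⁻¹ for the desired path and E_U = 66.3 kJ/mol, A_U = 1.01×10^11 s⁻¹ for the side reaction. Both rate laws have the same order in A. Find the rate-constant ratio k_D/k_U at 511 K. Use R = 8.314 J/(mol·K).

With equal orders, S_{D/U} = k_D/k_U = (A_D/A_U)·exp[(E_U−E_D)/(RT)].
(E_U−E_D)/(RT) = (66.3−36.2)×10³/(8.314×511) = 30100/4248 = 7.085.
k_D/k_U = (2.70×10^7/1.01×10^11)·exp(7.085) = 2.673×10^-4 × 1194 = 0.319.
Since E_D < E_U, lowering the temperature improves selectivity toward D.

0.319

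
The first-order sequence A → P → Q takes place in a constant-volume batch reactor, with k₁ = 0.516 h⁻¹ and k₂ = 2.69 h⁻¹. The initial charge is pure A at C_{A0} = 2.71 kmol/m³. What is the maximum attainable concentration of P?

At the optimum, C_{P,max}/C_{A0} = (k₁/k₂)^[k₂/(k₂−k₁)].
= (0.516/2.69)^(2.69/(2.69−0.516)) = (0.1918)^(1.237) = 0.1296.
C_{P,max} = 0.1296×2.71 = 0.351 kmol/m³.

0.351 kmol/m³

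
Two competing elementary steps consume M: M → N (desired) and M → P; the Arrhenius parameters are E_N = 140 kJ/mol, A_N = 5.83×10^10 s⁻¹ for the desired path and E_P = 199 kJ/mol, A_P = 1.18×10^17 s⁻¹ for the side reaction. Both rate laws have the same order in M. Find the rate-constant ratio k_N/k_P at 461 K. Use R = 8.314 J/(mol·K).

2.39

k_N/k_P = (A_N/A_P)·exp[−(E_N−E_P)/(RT)] = (A_N/A_P)·exp[(E_P−E_N)/(RT)].
(E_P−E_N)/(RT) = (199−140)×10³/(8.314×461) = 59000/3833 = 15.39.
k_N/k_P = (5.83×10^10/1.18×10^17)·exp(15.39) = 4.941×10^-7 × 4.846×10^6 = 2.39.
Since E_N < E_P, lowering the temperature improves selectivity toward N.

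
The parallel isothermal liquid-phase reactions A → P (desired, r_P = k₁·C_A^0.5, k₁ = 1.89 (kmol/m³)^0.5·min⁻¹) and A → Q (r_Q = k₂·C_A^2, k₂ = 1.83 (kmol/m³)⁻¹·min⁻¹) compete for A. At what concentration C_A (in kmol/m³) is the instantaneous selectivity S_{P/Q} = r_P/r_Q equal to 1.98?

0.648 kmol/m³

S_{P/Q} = (k₁/k₂)·C_A^-1.5 ⇒ C_A = (S·k₂/k₁)^(1/(-1.5)).
= (1.98×1.83/1.89)^(-0.6667) = (1.917)^(-0.6667) = 0.648 kmol/m³.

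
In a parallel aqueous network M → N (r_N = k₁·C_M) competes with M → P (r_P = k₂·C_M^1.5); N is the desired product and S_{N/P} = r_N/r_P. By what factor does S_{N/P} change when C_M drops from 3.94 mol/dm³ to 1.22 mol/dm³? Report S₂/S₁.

1.80

S_{N/P} = (k₁/k₂)·C_M^-0.5, so S₂/S₁ = (C_{M,2}/C_{M,1})^-0.5.
= (1.22/3.94)^(-0.5) = (0.3096)^(-0.5) = 1.80.
Selectivity toward N rises as C_M falls — low-concentration operation is favoured.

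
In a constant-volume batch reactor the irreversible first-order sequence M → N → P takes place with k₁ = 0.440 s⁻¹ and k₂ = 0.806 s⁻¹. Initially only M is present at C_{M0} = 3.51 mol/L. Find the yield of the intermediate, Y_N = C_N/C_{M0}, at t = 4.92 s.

0.115

For first-order series with pure M initially, C_N(t) = k₁C_{M0}/(k₂−k₁)·(e^(−k₁t) − e^(−k₂t)).
e^(−k₁t) = e^(−0.440×4.92) = e^(−2.165) = 0.1148; e^(−k₂t) = e^(−3.966) = 0.01896.
C_N = 0.440×3.51/(0.806−0.440) × (0.1148−0.01896) = 4.220×0.09581 = 0.4043 mol/L.
Y_N = C_N/C_{M0} = 0.4043/3.51 = 0.115.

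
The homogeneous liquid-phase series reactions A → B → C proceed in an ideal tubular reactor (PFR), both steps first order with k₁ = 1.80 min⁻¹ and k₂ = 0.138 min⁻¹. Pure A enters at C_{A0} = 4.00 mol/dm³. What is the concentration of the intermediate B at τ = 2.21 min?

3.11 mol/dm³

For first-order series with pure A initially, C_B(τ) = k₁C_{A0}/(k₂−k₁)·(e^(−k₁τ) − e^(−k₂τ)).
e^(−k₁τ) = e^(−1.80×2.21) = e^(−3.978) = 0.01872; e^(−k₂τ) = e^(−0.3050) = 0.7371.
C_B = 1.80×4.00/(0.138−1.80) × (0.01872−0.7371) = (-4.332)×(-0.7184) = 3.112 mol/dm³.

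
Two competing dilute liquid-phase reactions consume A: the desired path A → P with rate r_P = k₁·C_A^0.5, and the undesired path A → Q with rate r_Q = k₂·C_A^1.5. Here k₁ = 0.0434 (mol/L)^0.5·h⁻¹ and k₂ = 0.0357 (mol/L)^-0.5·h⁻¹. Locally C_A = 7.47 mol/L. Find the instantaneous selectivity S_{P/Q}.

0.163

S_{P/Q} = r_P/r_Q = (k₁·C_A^0.5)/(k₂·C_A^1.5) = (k₁/k₂)·C_A⁻¹.
= (0.0434×7.470^0.5) / (0.0357×7.470^1.5) = 0.1186/0.7289 = 0.163.
The undesired path is higher order in A, so low C_A (CSTR or dilute feed) favours P.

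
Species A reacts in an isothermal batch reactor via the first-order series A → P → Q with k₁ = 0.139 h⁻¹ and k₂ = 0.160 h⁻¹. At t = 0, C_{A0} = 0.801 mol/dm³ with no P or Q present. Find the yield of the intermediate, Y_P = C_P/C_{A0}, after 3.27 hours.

Solving the coupled first-order balances gives C_P(t) = [k₁/(k₂−k₁)]·C_{A0}·(e^(−k₁t) − e^(−k₂t)).
e^(−k₁t) = e^(−0.139×3.27) = e^(−0.4545) = 0.6347; e^(−k₂t) = e^(−0.5232) = 0.5926.
C_P = 0.139×0.801/(0.160−0.139) × (0.6347−0.5926) = 5.302×0.04213 = 0.2233 mol/dm³.
Y_P = C_P/C_{A0} = 0.2233/0.801 = 0.279.

0.279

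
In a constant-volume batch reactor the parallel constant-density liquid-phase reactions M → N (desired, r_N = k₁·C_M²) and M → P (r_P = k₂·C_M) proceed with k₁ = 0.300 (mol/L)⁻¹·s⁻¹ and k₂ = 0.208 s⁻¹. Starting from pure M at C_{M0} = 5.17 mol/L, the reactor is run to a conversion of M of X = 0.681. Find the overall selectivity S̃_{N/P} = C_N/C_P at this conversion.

4.53

C_M = C_{M0}(1−X) = 1.649 mol/L.
Along a PFR/batch, dC_P/dC_M = −r_P/(r_N+r_P) = −k₂/(k₂+k₁·C_M).
Integrating from C_{M0} to C_M: C_P = (0.208/0.300)·ln[(0.208+0.300·5.17)/(0.208+0.300·1.65)] = 0.6933·ln(1.759/0.7028) = 0.6361 mol/L.
Then C_N = (C_{M0}−C_M) − C_P = 3.521 − 0.6361 = 2.885 mol/L.
S̃_{N/P} = C_N/C_P = 2.885/0.6361 = 4.53.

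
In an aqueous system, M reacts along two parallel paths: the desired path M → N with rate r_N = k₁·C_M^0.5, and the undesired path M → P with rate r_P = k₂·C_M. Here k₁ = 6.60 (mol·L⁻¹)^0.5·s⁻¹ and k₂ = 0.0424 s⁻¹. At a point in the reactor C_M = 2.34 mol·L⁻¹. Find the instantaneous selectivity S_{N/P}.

S_{N/P} = r_N/r_P = (k₁·C_M^0.5)/(k₂·C_M) = (k₁/k₂)·C_M^-0.5.
= (6.60×2.340^0.5) / (0.0424×2.340) = 10.10/0.09922 = 102.
The undesired path is higher order in M, so low C_M (CSTR or dilute feed) favours N.

102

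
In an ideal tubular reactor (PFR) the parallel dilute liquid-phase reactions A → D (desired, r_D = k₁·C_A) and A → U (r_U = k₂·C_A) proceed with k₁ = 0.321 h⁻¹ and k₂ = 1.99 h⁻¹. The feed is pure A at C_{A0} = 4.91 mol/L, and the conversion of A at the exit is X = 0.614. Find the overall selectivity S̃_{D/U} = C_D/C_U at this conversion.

C_A = C_{A0}(1−X) = 1.895 mol/L.
Both paths are first order in A, so the instantaneous fraction to D is constant: dC_D/d(−C_A) = k₁/(k₁+k₂) = 0.1389.
C_D = 0.1389·(C_{A0}−C_A) = 0.1389×3.015 = 0.419 mol/L.
C_U = (C_{A0}−C_A)−C_D = 2.596 mol/L; S̃_{D/U} = 0.4188/2.596 = 0.161.

0.161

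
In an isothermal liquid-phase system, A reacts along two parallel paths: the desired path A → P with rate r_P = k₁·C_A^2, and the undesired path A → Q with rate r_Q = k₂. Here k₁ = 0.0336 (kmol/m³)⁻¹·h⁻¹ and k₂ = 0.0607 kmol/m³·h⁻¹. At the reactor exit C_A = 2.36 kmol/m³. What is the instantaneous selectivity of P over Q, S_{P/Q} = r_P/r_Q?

S_{P/Q} = r_P/r_Q = (k₁·C_A^2)/(k₂) = (k₁/k₂)·C_A^2.
= (0.0336×2.360^2) / (0.0607) = 0.1871/0.06070 = 3.08.
Since the desired path is higher order in A, keeping C_A high (PFR or concentrated feed) favours P.

3.08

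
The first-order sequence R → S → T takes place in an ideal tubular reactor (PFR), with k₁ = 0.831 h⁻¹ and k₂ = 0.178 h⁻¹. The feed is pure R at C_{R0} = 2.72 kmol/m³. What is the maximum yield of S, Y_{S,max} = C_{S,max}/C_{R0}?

0.657

At the optimum, C_{S,max}/C_{R0} = (k₁/k₂)^[k₂/(k₂−k₁)].
= (0.831/0.178)^(0.178/(0.178−0.831)) = (4.669)^(-0.2726) = 0.6570.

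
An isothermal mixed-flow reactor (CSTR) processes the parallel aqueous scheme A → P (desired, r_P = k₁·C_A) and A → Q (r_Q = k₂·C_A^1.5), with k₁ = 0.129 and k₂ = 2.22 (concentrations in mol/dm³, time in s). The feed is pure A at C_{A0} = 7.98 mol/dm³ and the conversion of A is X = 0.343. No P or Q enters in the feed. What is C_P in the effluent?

Exit C_A = C_{A0}(1−X) = 7.98×0.657 = 5.243 mol/dm³.
A CSTR operates uniformly at the exit composition, giving r_P = 0.6763 and r_Q = 26.65 (each k·C_A^n at C_A = 5.243).
Fraction of consumed A going to P: r_P/(r_P+r_Q) = 0.02475.
C_P = 0.02475·C_{A0}·X = 0.02475×7.98×0.343 = 0.0677 mol/dm³.

0.0677 mol/dm³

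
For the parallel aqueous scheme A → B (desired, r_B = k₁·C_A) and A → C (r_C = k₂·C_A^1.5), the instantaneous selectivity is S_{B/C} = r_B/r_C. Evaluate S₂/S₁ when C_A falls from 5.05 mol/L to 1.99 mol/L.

1.59

S_{B/C} = (k₁/k₂)·C_A^-0.5, so S₂/S₁ = (C_{A,2}/C_{A,1})^-0.5.
= (1.99/5.05)^(-0.5) = (0.3941)^(-0.5) = 1.59.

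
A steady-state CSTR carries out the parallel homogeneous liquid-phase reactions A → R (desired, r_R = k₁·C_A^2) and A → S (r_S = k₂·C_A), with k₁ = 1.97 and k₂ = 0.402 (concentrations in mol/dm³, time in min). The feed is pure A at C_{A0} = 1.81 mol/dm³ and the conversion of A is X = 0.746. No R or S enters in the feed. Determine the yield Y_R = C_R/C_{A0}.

Exit C_A = C_{A0}(1−X) = 1.81×0.254 = 0.4597 mol/dm³.
In a CSTR the entire volume is at exit conditions, so r_R = 1.97×0.4597^2 = 0.4164 and r_S = 0.402×0.4597 = 0.1848.
Fraction of consumed A going to R: r_R/(r_R+r_S) = 0.6926.
C_R = 0.6926·C_{A0}·X = 0.6926×1.81×0.746 = 0.935 mol/dm³; Y_R = C_R/C_{A0} = 0.517.

0.517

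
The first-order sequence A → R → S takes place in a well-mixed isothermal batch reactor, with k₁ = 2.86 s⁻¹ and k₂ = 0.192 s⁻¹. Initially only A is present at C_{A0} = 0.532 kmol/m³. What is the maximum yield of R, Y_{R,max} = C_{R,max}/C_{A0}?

0.823

For a first-order series the maximum intermediate yield is C_{R,max}/C_{A0} = (k₁/k₂)^[k₂/(k₂−k₁)].
= (2.86/0.192)^(0.192/(0.192−2.86)) = (14.90)^(-0.07196) = 0.8233.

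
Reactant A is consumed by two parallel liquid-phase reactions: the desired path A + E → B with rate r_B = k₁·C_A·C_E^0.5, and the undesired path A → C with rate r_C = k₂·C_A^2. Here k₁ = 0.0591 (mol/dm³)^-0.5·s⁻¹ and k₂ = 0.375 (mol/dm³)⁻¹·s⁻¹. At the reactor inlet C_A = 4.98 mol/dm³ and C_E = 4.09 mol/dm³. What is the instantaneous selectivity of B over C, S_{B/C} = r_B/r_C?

0.0640

S_{B/C} = r_B/r_C = (k₁·C_A·C_E^0.5)/(k₂·C_A^2) = (k₁/k₂)·C_A⁻¹·C_E^0.5.
= (0.0591×4.980×4.090^0.5) / (0.375×4.980^2) = 0.5952/9.300 = 0.0640.
The undesired path is higher order in A, so low C_A (CSTR or dilute feed) favours B.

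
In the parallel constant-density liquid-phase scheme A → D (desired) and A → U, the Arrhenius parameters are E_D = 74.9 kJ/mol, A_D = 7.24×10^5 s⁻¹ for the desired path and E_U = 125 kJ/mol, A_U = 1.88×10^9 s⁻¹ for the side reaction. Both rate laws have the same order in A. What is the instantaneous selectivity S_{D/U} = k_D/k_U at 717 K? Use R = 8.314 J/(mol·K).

k_D/k_U = (A_D/A_U)·exp[−(E_D−E_U)/(RT)] = (A_D/A_U)·exp[(E_U−E_D)/(RT)].
(E_U−E_D)/(RT) = (125−74.9)×10³/(8.314×717) = 50100/5961 = 8.404.
k_D/k_U = (7.24×10^5/1.88×10^9)·exp(8.404) = 3.851×10^-4 × 4467 = 1.72.

1.72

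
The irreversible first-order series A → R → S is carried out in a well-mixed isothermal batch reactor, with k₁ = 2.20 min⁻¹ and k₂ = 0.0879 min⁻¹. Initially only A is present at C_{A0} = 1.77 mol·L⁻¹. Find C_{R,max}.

1.55 mol·L⁻¹

Evaluating C_R at t_opt = ln(k₂/k₁)/(k₂−k₁) gives C_{R,max}/C_{A0} = (k₁/k₂)^[k₂/(k₂−k₁)].
= (2.20/0.0879)^(0.0879/(0.0879−2.20)) = (25.03)^(-0.04162) = 0.8746.
C_{R,max} = 0.8746×1.77 = 1.55 mol·L⁻¹.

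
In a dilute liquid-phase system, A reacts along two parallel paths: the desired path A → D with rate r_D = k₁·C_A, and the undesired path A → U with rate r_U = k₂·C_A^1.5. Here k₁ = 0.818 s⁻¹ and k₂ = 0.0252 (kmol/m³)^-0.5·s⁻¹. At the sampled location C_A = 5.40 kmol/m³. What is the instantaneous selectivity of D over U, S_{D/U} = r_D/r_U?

S_{D/U} = r_D/r_U = (k₁·C_A)/(k₂·C_A^1.5) = (k₁/k₂)·C_A^-0.5.
= (0.818×5.400) / (0.0252×5.400^1.5) = 4.417/0.3162 = 14.0.
The undesired path is higher order in A, so low C_A (CSTR or dilute feed) favours D.

14.0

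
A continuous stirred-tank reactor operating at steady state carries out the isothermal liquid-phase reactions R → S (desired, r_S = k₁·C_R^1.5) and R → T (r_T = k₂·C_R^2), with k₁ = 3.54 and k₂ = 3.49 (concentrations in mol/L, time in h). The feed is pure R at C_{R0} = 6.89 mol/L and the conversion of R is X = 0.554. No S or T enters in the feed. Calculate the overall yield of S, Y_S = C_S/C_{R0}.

0.203

Exit C_R = C_{R0}(1−X) = 6.89×0.446 = 3.073 mol/L.
In a CSTR the entire volume is at exit conditions, so r_S = 3.54×3.073^1.5 = 19.07 and r_T = 3.49×3.073^2 = 32.96.
Fraction of consumed R going to S: r_S/(r_S+r_T) = 0.3665.
C_S = 0.3665·C_{R0}·X = 0.3665×6.89×0.554 = 1.40 mol/L; Y_S = C_S/C_{R0} = 0.203.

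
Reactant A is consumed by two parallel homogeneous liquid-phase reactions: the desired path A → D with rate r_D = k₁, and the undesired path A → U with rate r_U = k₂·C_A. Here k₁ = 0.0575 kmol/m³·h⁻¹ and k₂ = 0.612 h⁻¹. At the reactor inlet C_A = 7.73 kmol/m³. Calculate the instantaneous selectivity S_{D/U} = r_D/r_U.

S_{D/U} = r_D/r_U = (k₁)/(k₂·C_A) = (k₁/k₂)·C_A⁻¹.
= (0.0575) / (0.612×7.730) = 0.05750/4.731 = 0.0122.
The undesired path is higher order in A, so low C_A (CSTR or dilute feed) favours D.

0.0122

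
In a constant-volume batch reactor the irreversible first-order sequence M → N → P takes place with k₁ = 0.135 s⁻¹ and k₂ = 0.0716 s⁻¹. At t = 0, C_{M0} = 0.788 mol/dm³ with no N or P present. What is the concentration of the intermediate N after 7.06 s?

0.365 mol/dm³

The intermediate concentration in a first-order A→B→C sequence is C_N = k₁C_{M0}(e^(−k₁t) − e^(−k₂t))/(k₂−k₁).
e^(−k₁t) = e^(−0.135×7.06) = e^(−0.9531) = 0.3855; e^(−k₂t) = e^(−0.5055) = 0.6032.
C_N = 0.135×0.788/(0.0716−0.135) × (0.3855−0.6032) = (-1.678)×(-0.2177) = 0.3652 mol/dm³.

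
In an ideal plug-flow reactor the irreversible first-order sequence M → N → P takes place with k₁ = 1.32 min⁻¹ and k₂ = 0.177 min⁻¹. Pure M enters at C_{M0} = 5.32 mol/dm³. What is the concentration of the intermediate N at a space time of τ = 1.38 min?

The intermediate concentration in a first-order A→B→C sequence is C_N = k₁C_{M0}(e^(−k₁τ) − e^(−k₂τ))/(k₂−k₁).
e^(−k₁τ) = e^(−1.32×1.38) = e^(−1.822) = 0.1618; e^(−k₂τ) = e^(−0.2443) = 0.7833.
C_N = 1.32×5.32/(0.177−1.32) × (0.1618−0.7833) = (-6.144)×(-0.6215) = 3.818 mol/dm³.

3.82 mol/dm³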